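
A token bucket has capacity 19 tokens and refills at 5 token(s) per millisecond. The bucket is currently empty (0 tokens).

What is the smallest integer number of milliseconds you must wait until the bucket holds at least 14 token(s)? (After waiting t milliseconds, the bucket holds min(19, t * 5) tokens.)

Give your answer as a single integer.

Need t * 5 >= 14, so t >= 14/5.
Smallest integer t = ceil(14/5) = 3.

Answer: 3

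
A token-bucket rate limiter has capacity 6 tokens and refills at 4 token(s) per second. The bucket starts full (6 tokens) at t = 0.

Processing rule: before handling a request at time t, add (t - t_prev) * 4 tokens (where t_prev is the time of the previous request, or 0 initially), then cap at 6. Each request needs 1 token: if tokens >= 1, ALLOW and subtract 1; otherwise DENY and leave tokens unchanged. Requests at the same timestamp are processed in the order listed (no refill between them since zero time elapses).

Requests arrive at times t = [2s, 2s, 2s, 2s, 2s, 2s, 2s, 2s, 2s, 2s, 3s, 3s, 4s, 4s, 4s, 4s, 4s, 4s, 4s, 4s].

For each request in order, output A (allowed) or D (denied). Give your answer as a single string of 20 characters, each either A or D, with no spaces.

Answer: AAAAAADDDDAAAAAAAADD

Derivation:
Simulating step by step:
  req#1 t=2s: ALLOW
  req#2 t=2s: ALLOW
  req#3 t=2s: ALLOW
  req#4 t=2s: ALLOW
  req#5 t=2s: ALLOW
  req#6 t=2s: ALLOW
  req#7 t=2s: DENY
  req#8 t=2s: DENY
  req#9 t=2s: DENY
  req#10 t=2s: DENY
  req#11 t=3s: ALLOW
  req#12 t=3s: ALLOW
  req#13 t=4s: ALLOW
  req#14 t=4s: ALLOW
  req#15 t=4s: ALLOW
  req#16 t=4s: ALLOW
  req#17 t=4s: ALLOW
  req#18 t=4s: ALLOW
  req#19 t=4s: DENY
  req#20 t=4s: DENY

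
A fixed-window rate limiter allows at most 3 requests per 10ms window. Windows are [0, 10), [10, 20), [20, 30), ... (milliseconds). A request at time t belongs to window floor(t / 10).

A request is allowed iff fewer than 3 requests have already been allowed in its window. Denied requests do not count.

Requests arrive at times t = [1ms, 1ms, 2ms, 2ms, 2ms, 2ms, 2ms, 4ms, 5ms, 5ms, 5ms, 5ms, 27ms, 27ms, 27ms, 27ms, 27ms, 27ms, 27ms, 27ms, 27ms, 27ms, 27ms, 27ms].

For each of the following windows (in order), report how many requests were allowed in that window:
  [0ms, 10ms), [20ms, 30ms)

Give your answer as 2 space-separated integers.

Processing requests:
  req#1 t=1ms (window 0): ALLOW
  req#2 t=1ms (window 0): ALLOW
  req#3 t=2ms (window 0): ALLOW
  req#4 t=2ms (window 0): DENY
  req#5 t=2ms (window 0): DENY
  req#6 t=2ms (window 0): DENY
  req#7 t=2ms (window 0): DENY
  req#8 t=4ms (window 0): DENY
  req#9 t=5ms (window 0): DENY
  req#10 t=5ms (window 0): DENY
  req#11 t=5ms (window 0): DENY
  req#12 t=5ms (window 0): DENY
  req#13 t=27ms (window 2): ALLOW
  req#14 t=27ms (window 2): ALLOW
  req#15 t=27ms (window 2): ALLOW
  req#16 t=27ms (window 2): DENY
  req#17 t=27ms (window 2): DENY
  req#18 t=27ms (window 2): DENY
  req#19 t=27ms (window 2): DENY
  req#20 t=27ms (window 2): DENY
  req#21 t=27ms (window 2): DENY
  req#22 t=27ms (window 2): DENY
  req#23 t=27ms (window 2): DENY
  req#24 t=27ms (window 2): DENY

Allowed counts by window: 3 3

Answer: 3 3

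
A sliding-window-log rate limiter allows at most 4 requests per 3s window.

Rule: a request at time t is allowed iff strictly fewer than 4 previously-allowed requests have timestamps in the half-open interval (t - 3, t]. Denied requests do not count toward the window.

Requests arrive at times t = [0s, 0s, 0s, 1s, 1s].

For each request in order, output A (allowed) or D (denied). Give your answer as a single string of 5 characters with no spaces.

Answer: AAAAD

Derivation:
Tracking allowed requests in the window:
  req#1 t=0s: ALLOW
  req#2 t=0s: ALLOW
  req#3 t=0s: ALLOW
  req#4 t=1s: ALLOW
  req#5 t=1s: DENY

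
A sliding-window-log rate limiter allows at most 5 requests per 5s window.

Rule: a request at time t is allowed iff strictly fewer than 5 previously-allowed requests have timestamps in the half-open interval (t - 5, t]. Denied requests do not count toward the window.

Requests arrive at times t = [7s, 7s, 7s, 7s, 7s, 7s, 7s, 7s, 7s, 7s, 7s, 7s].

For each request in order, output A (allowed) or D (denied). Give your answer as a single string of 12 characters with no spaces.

Tracking allowed requests in the window:
  req#1 t=7s: ALLOW
  req#2 t=7s: ALLOW
  req#3 t=7s: ALLOW
  req#4 t=7s: ALLOW
  req#5 t=7s: ALLOW
  req#6 t=7s: DENY
  req#7 t=7s: DENY
  req#8 t=7s: DENY
  req#9 t=7s: DENY
  req#10 t=7s: DENY
  req#11 t=7s: DENY
  req#12 t=7s: DENY

Answer: AAAAADDDDDDD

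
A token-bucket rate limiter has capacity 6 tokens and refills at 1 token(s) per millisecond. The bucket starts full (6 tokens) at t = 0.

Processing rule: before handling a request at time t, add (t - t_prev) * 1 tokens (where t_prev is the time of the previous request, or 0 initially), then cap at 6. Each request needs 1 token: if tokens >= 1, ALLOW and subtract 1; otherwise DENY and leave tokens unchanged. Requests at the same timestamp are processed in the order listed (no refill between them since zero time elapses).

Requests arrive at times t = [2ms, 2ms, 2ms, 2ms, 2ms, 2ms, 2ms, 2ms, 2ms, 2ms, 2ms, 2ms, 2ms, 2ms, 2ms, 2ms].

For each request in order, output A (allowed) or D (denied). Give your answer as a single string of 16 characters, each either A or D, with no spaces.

Simulating step by step:
  req#1 t=2ms: ALLOW
  req#2 t=2ms: ALLOW
  req#3 t=2ms: ALLOW
  req#4 t=2ms: ALLOW
  req#5 t=2ms: ALLOW
  req#6 t=2ms: ALLOW
  req#7 t=2ms: DENY
  req#8 t=2ms: DENY
  req#9 t=2ms: DENY
  req#10 t=2ms: DENY
  req#11 t=2ms: DENY
  req#12 t=2ms: DENY
  req#13 t=2ms: DENY
  req#14 t=2ms: DENY
  req#15 t=2ms: DENY
  req#16 t=2ms: DENY

Answer: AAAAAADDDDDDDDDD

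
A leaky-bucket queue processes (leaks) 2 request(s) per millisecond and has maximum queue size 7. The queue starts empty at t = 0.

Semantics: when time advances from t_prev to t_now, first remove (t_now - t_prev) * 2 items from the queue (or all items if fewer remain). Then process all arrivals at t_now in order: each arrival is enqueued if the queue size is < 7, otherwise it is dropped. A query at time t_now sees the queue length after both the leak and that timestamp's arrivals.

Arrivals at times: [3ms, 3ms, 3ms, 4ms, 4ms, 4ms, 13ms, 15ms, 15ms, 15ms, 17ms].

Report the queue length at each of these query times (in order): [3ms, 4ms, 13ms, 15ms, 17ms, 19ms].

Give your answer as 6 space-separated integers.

Queue lengths at query times:
  query t=3ms: backlog = 3
  query t=4ms: backlog = 4
  query t=13ms: backlog = 1
  query t=15ms: backlog = 3
  query t=17ms: backlog = 1
  query t=19ms: backlog = 0

Answer: 3 4 1 3 1 0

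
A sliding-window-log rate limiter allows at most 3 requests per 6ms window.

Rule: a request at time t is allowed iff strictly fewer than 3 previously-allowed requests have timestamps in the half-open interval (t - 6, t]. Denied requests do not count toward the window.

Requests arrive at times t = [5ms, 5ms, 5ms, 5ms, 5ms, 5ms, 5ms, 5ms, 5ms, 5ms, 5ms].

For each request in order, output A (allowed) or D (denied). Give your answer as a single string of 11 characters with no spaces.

Answer: AAADDDDDDDD

Derivation:
Tracking allowed requests in the window:
  req#1 t=5ms: ALLOW
  req#2 t=5ms: ALLOW
  req#3 t=5ms: ALLOW
  req#4 t=5ms: DENY
  req#5 t=5ms: DENY
  req#6 t=5ms: DENY
  req#7 t=5ms: DENY
  req#8 t=5ms: DENY
  req#9 t=5ms: DENY
  req#10 t=5ms: DENY
  req#11 t=5ms: DENY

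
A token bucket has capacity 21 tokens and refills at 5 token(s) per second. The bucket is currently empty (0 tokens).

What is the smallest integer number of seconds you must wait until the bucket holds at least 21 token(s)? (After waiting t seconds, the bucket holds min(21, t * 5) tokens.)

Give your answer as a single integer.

Answer: 5

Derivation:
Need t * 5 >= 21, so t >= 21/5.
Smallest integer t = ceil(21/5) = 5.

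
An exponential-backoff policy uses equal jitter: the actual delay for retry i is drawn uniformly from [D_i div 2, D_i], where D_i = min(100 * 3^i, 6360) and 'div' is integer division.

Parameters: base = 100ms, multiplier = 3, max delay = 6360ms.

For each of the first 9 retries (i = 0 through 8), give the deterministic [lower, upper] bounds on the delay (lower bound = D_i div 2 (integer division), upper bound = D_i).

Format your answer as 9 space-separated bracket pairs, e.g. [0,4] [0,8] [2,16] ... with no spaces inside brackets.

Answer: [50,100] [150,300] [450,900] [1350,2700] [3180,6360] [3180,6360] [3180,6360] [3180,6360] [3180,6360]

Derivation:
Computing bounds per retry:
  i=0: D_i=min(100*3^0,6360)=100, bounds=[50,100]
  i=1: D_i=min(100*3^1,6360)=300, bounds=[150,300]
  i=2: D_i=min(100*3^2,6360)=900, bounds=[450,900]
  i=3: D_i=min(100*3^3,6360)=2700, bounds=[1350,2700]
  i=4: D_i=min(100*3^4,6360)=6360, bounds=[3180,6360]
  i=5: D_i=min(100*3^5,6360)=6360, bounds=[3180,6360]
  i=6: D_i=min(100*3^6,6360)=6360, bounds=[3180,6360]
  i=7: D_i=min(100*3^7,6360)=6360, bounds=[3180,6360]
  i=8: D_i=min(100*3^8,6360)=6360, bounds=[3180,6360]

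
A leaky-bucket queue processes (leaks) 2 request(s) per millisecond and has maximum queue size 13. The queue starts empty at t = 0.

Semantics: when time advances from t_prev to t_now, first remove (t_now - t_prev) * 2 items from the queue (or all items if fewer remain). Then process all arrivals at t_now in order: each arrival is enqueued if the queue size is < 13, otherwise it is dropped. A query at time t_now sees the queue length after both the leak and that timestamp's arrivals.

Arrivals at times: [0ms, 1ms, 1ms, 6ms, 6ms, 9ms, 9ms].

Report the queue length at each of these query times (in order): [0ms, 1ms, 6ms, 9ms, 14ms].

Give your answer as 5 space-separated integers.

Queue lengths at query times:
  query t=0ms: backlog = 1
  query t=1ms: backlog = 2
  query t=6ms: backlog = 2
  query t=9ms: backlog = 2
  query t=14ms: backlog = 0

Answer: 1 2 2 2 0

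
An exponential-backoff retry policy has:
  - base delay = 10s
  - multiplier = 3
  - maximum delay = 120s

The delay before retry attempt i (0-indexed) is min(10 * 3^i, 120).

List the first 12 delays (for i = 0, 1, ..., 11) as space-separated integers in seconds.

Computing each delay:
  i=0: min(10*3^0, 120) = 10
  i=1: min(10*3^1, 120) = 30
  i=2: min(10*3^2, 120) = 90
  i=3: min(10*3^3, 120) = 120
  i=4: min(10*3^4, 120) = 120
  i=5: min(10*3^5, 120) = 120
  i=6: min(10*3^6, 120) = 120
  i=7: min(10*3^7, 120) = 120
  i=8: min(10*3^8, 120) = 120
  i=9: min(10*3^9, 120) = 120
  i=10: min(10*3^10, 120) = 120
  i=11: min(10*3^11, 120) = 120

Answer: 10 30 90 120 120 120 120 120 120 120 120 120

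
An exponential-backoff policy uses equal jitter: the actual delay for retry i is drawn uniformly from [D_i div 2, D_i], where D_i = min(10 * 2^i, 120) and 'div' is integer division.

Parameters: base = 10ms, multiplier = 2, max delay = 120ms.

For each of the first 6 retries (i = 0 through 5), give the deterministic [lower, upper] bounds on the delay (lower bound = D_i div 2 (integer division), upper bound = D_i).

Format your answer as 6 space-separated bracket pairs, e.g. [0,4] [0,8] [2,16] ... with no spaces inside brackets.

Computing bounds per retry:
  i=0: D_i=min(10*2^0,120)=10, bounds=[5,10]
  i=1: D_i=min(10*2^1,120)=20, bounds=[10,20]
  i=2: D_i=min(10*2^2,120)=40, bounds=[20,40]
  i=3: D_i=min(10*2^3,120)=80, bounds=[40,80]
  i=4: D_i=min(10*2^4,120)=120, bounds=[60,120]
  i=5: D_i=min(10*2^5,120)=120, bounds=[60,120]

Answer: [5,10] [10,20] [20,40] [40,80] [60,120] [60,120]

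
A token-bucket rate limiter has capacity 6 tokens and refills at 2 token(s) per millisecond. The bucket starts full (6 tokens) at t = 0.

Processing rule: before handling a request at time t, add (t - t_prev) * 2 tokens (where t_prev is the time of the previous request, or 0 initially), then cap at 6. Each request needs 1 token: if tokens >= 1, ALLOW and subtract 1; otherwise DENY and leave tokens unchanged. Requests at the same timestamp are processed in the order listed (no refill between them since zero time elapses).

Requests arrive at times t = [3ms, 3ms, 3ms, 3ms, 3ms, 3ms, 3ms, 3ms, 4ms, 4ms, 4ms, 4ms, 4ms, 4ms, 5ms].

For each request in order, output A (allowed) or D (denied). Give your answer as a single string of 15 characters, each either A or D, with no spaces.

Simulating step by step:
  req#1 t=3ms: ALLOW
  req#2 t=3ms: ALLOW
  req#3 t=3ms: ALLOW
  req#4 t=3ms: ALLOW
  req#5 t=3ms: ALLOW
  req#6 t=3ms: ALLOW
  req#7 t=3ms: DENY
  req#8 t=3ms: DENY
  req#9 t=4ms: ALLOW
  req#10 t=4ms: ALLOW
  req#11 t=4ms: DENY
  req#12 t=4ms: DENY
  req#13 t=4ms: DENY
  req#14 t=4ms: DENY
  req#15 t=5ms: ALLOW

Answer: AAAAAADDAADDDDA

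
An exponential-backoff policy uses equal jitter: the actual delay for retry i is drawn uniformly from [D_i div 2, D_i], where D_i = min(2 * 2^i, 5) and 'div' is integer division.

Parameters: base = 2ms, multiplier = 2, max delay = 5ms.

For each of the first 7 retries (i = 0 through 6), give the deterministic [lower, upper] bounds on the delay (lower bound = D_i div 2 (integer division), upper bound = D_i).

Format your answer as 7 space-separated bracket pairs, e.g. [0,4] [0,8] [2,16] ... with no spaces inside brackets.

Answer: [1,2] [2,4] [2,5] [2,5] [2,5] [2,5] [2,5]

Derivation:
Computing bounds per retry:
  i=0: D_i=min(2*2^0,5)=2, bounds=[1,2]
  i=1: D_i=min(2*2^1,5)=4, bounds=[2,4]
  i=2: D_i=min(2*2^2,5)=5, bounds=[2,5]
  i=3: D_i=min(2*2^3,5)=5, bounds=[2,5]
  i=4: D_i=min(2*2^4,5)=5, bounds=[2,5]
  i=5: D_i=min(2*2^5,5)=5, bounds=[2,5]
  i=6: D_i=min(2*2^6,5)=5, bounds=[2,5]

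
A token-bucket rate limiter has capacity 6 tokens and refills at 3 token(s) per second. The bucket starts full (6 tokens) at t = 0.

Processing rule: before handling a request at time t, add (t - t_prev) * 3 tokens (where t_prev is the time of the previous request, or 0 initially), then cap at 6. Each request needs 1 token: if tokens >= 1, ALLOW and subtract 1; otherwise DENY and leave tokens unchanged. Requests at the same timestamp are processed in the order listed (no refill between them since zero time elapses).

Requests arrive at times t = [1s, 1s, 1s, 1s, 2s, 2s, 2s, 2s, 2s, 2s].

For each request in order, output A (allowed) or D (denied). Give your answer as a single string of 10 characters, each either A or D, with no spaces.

Simulating step by step:
  req#1 t=1s: ALLOW
  req#2 t=1s: ALLOW
  req#3 t=1s: ALLOW
  req#4 t=1s: ALLOW
  req#5 t=2s: ALLOW
  req#6 t=2s: ALLOW
  req#7 t=2s: ALLOW
  req#8 t=2s: ALLOW
  req#9 t=2s: ALLOW
  req#10 t=2s: DENY

Answer: AAAAAAAAAD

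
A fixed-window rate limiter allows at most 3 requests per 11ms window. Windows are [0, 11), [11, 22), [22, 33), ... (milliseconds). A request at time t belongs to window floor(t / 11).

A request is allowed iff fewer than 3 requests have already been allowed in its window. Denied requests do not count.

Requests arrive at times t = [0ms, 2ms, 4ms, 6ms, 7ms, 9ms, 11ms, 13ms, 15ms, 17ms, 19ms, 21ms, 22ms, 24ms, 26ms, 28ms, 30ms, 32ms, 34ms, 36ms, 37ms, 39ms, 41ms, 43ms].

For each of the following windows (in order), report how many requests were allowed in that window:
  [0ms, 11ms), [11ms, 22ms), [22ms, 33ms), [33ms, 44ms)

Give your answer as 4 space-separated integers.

Processing requests:
  req#1 t=0ms (window 0): ALLOW
  req#2 t=2ms (window 0): ALLOW
  req#3 t=4ms (window 0): ALLOW
  req#4 t=6ms (window 0): DENY
  req#5 t=7ms (window 0): DENY
  req#6 t=9ms (window 0): DENY
  req#7 t=11ms (window 1): ALLOW
  req#8 t=13ms (window 1): ALLOW
  req#9 t=15ms (window 1): ALLOW
  req#10 t=17ms (window 1): DENY
  req#11 t=19ms (window 1): DENY
  req#12 t=21ms (window 1): DENY
  req#13 t=22ms (window 2): ALLOW
  req#14 t=24ms (window 2): ALLOW
  req#15 t=26ms (window 2): ALLOW
  req#16 t=28ms (window 2): DENY
  req#17 t=30ms (window 2): DENY
  req#18 t=32ms (window 2): DENY
  req#19 t=34ms (window 3): ALLOW
  req#20 t=36ms (window 3): ALLOW
  req#21 t=37ms (window 3): ALLOW
  req#22 t=39ms (window 3): DENY
  req#23 t=41ms (window 3): DENY
  req#24 t=43ms (window 3): DENY

Allowed counts by window: 3 3 3 3

Answer: 3 3 3 3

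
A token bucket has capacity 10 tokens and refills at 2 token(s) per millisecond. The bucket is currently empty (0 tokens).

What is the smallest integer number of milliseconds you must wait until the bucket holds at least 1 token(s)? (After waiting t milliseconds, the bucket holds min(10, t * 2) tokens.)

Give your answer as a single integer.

Need t * 2 >= 1, so t >= 1/2.
Smallest integer t = ceil(1/2) = 1.

Answer: 1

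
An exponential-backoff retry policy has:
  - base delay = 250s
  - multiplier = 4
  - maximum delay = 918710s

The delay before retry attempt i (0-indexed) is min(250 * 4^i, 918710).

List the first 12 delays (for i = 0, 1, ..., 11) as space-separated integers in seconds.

Answer: 250 1000 4000 16000 64000 256000 918710 918710 918710 918710 918710 918710

Derivation:
Computing each delay:
  i=0: min(250*4^0, 918710) = 250
  i=1: min(250*4^1, 918710) = 1000
  i=2: min(250*4^2, 918710) = 4000
  i=3: min(250*4^3, 918710) = 16000
  i=4: min(250*4^4, 918710) = 64000
  i=5: min(250*4^5, 918710) = 256000
  i=6: min(250*4^6, 918710) = 918710
  i=7: min(250*4^7, 918710) = 918710
  i=8: min(250*4^8, 918710) = 918710
  i=9: min(250*4^9, 918710) = 918710
  i=10: min(250*4^10, 918710) = 918710
  i=11: min(250*4^11, 918710) = 918710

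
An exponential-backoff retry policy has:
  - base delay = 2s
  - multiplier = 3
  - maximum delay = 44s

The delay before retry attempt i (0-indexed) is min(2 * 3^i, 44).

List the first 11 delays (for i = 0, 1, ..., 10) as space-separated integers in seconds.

Computing each delay:
  i=0: min(2*3^0, 44) = 2
  i=1: min(2*3^1, 44) = 6
  i=2: min(2*3^2, 44) = 18
  i=3: min(2*3^3, 44) = 44
  i=4: min(2*3^4, 44) = 44
  i=5: min(2*3^5, 44) = 44
  i=6: min(2*3^6, 44) = 44
  i=7: min(2*3^7, 44) = 44
  i=8: min(2*3^8, 44) = 44
  i=9: min(2*3^9, 44) = 44
  i=10: min(2*3^10, 44) = 44

Answer: 2 6 18 44 44 44 44 44 44 44 44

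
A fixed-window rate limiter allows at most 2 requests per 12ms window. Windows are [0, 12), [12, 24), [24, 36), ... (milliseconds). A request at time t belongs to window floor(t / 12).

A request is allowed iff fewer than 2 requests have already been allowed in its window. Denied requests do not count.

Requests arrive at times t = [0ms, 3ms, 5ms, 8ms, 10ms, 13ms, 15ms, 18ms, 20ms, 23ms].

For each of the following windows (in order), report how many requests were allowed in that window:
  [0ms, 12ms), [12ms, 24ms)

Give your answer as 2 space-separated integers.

Processing requests:
  req#1 t=0ms (window 0): ALLOW
  req#2 t=3ms (window 0): ALLOW
  req#3 t=5ms (window 0): DENY
  req#4 t=8ms (window 0): DENY
  req#5 t=10ms (window 0): DENY
  req#6 t=13ms (window 1): ALLOW
  req#7 t=15ms (window 1): ALLOW
  req#8 t=18ms (window 1): DENY
  req#9 t=20ms (window 1): DENY
  req#10 t=23ms (window 1): DENY

Allowed counts by window: 2 2

Answer: 2 2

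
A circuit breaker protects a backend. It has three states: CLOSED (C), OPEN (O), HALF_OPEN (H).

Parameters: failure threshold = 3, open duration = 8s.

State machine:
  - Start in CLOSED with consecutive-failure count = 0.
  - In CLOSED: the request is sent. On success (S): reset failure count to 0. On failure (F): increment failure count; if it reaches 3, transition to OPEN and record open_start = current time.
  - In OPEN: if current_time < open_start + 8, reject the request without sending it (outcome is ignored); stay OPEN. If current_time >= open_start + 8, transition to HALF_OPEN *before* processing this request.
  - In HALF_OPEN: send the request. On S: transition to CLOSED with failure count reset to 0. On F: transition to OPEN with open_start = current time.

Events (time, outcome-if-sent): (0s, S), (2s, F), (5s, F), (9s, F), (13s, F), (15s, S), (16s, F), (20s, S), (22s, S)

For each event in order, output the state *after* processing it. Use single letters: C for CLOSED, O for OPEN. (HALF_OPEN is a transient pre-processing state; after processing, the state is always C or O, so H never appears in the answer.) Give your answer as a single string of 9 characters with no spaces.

State after each event:
  event#1 t=0s outcome=S: state=CLOSED
  event#2 t=2s outcome=F: state=CLOSED
  event#3 t=5s outcome=F: state=CLOSED
  event#4 t=9s outcome=F: state=OPEN
  event#5 t=13s outcome=F: state=OPEN
  event#6 t=15s outcome=S: state=OPEN
  event#7 t=16s outcome=F: state=OPEN
  event#8 t=20s outcome=S: state=CLOSED
  event#9 t=22s outcome=S: state=CLOSED

Answer: CCCOOOOCC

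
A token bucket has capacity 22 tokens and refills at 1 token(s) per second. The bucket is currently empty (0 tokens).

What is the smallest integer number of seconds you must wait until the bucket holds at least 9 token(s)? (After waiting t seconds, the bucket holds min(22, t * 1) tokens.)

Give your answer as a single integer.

Answer: 9

Derivation:
Need t * 1 >= 9, so t >= 9/1.
Smallest integer t = ceil(9/1) = 9.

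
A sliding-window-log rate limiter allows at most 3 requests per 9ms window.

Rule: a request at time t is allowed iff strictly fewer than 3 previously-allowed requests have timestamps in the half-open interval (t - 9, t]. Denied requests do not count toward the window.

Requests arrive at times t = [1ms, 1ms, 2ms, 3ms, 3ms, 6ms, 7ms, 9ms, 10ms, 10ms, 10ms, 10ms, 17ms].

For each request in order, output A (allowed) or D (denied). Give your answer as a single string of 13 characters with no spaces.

Tracking allowed requests in the window:
  req#1 t=1ms: ALLOW
  req#2 t=1ms: ALLOW
  req#3 t=2ms: ALLOW
  req#4 t=3ms: DENY
  req#5 t=3ms: DENY
  req#6 t=6ms: DENY
  req#7 t=7ms: DENY
  req#8 t=9ms: DENY
  req#9 t=10ms: ALLOW
  req#10 t=10ms: ALLOW
  req#11 t=10ms: DENY
  req#12 t=10ms: DENY
  req#13 t=17ms: ALLOW

Answer: AAADDDDDAADDA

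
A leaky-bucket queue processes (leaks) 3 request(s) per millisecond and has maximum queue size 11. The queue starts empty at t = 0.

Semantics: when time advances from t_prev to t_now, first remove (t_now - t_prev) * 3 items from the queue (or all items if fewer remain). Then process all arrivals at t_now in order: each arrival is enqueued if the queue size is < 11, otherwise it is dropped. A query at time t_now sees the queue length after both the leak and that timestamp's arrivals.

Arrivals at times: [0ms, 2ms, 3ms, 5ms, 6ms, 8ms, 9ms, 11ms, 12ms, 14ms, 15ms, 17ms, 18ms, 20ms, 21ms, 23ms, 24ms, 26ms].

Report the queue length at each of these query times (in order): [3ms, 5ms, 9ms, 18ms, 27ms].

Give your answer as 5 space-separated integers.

Queue lengths at query times:
  query t=3ms: backlog = 1
  query t=5ms: backlog = 1
  query t=9ms: backlog = 1
  query t=18ms: backlog = 1
  query t=27ms: backlog = 0

Answer: 1 1 1 1 0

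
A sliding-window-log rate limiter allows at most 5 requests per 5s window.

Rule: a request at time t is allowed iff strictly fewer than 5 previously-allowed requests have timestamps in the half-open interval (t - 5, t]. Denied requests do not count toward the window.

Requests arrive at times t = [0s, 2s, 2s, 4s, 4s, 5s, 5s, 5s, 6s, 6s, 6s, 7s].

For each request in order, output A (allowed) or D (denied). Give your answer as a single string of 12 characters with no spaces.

Answer: AAAAAADDDDDA

Derivation:
Tracking allowed requests in the window:
  req#1 t=0s: ALLOW
  req#2 t=2s: ALLOW
  req#3 t=2s: ALLOW
  req#4 t=4s: ALLOW
  req#5 t=4s: ALLOW
  req#6 t=5s: ALLOW
  req#7 t=5s: DENY
  req#8 t=5s: DENY
  req#9 t=6s: DENY
  req#10 t=6s: DENY
  req#11 t=6s: DENY
  req#12 t=7s: ALLOW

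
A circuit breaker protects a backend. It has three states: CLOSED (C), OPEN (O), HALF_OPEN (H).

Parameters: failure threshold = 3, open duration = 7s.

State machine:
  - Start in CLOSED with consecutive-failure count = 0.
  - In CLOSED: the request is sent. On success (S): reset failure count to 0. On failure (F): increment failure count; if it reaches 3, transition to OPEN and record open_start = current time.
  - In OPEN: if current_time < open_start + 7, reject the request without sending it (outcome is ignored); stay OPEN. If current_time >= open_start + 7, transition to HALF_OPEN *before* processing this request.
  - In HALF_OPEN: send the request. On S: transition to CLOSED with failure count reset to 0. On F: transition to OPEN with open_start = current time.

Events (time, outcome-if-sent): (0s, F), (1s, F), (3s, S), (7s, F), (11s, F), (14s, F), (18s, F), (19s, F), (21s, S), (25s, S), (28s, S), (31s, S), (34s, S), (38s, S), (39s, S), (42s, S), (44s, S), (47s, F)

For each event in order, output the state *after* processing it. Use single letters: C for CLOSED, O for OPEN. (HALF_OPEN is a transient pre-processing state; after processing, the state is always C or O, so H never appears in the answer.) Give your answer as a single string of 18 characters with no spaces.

State after each event:
  event#1 t=0s outcome=F: state=CLOSED
  event#2 t=1s outcome=F: state=CLOSED
  event#3 t=3s outcome=S: state=CLOSED
  event#4 t=7s outcome=F: state=CLOSED
  event#5 t=11s outcome=F: state=CLOSED
  event#6 t=14s outcome=F: state=OPEN
  event#7 t=18s outcome=F: state=OPEN
  event#8 t=19s outcome=F: state=OPEN
  event#9 t=21s outcome=S: state=CLOSED
  event#10 t=25s outcome=S: state=CLOSED
  event#11 t=28s outcome=S: state=CLOSED
  event#12 t=31s outcome=S: state=CLOSED
  event#13 t=34s outcome=S: state=CLOSED
  event#14 t=38s outcome=S: state=CLOSED
  event#15 t=39s outcome=S: state=CLOSED
  event#16 t=42s outcome=S: state=CLOSED
  event#17 t=44s outcome=S: state=CLOSED
  event#18 t=47s outcome=F: state=CLOSED

Answer: CCCCCOOOCCCCCCCCCC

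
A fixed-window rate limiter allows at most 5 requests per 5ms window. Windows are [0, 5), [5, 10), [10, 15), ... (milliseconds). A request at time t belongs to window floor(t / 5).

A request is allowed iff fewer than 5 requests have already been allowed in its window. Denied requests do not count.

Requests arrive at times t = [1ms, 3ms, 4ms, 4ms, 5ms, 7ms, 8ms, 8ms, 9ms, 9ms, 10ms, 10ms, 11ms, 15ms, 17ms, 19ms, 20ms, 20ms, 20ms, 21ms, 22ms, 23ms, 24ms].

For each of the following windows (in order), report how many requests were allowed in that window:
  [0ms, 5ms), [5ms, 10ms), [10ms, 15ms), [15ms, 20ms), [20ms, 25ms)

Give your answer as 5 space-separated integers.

Processing requests:
  req#1 t=1ms (window 0): ALLOW
  req#2 t=3ms (window 0): ALLOW
  req#3 t=4ms (window 0): ALLOW
  req#4 t=4ms (window 0): ALLOW
  req#5 t=5ms (window 1): ALLOW
  req#6 t=7ms (window 1): ALLOW
  req#7 t=8ms (window 1): ALLOW
  req#8 t=8ms (window 1): ALLOW
  req#9 t=9ms (window 1): ALLOW
  req#10 t=9ms (window 1): DENY
  req#11 t=10ms (window 2): ALLOW
  req#12 t=10ms (window 2): ALLOW
  req#13 t=11ms (window 2): ALLOW
  req#14 t=15ms (window 3): ALLOW
  req#15 t=17ms (window 3): ALLOW
  req#16 t=19ms (window 3): ALLOW
  req#17 t=20ms (window 4): ALLOW
  req#18 t=20ms (window 4): ALLOW
  req#19 t=20ms (window 4): ALLOW
  req#20 t=21ms (window 4): ALLOW
  req#21 t=22ms (window 4): ALLOW
  req#22 t=23ms (window 4): DENY
  req#23 t=24ms (window 4): DENY

Allowed counts by window: 4 5 3 3 5

Answer: 4 5 3 3 5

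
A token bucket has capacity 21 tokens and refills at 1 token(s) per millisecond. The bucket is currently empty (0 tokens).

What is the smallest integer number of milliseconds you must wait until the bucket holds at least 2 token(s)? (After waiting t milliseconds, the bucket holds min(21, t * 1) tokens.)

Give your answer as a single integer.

Answer: 2

Derivation:
Need t * 1 >= 2, so t >= 2/1.
Smallest integer t = ceil(2/1) = 2.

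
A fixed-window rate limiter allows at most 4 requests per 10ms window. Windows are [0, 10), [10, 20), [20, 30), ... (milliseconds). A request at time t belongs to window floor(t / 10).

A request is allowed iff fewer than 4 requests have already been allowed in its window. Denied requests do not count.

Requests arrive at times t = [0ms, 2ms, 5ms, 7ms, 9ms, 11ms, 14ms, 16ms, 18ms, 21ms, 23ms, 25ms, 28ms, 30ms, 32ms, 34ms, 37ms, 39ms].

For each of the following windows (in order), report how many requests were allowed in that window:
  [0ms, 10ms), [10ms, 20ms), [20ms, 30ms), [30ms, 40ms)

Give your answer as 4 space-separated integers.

Answer: 4 4 4 4

Derivation:
Processing requests:
  req#1 t=0ms (window 0): ALLOW
  req#2 t=2ms (window 0): ALLOW
  req#3 t=5ms (window 0): ALLOW
  req#4 t=7ms (window 0): ALLOW
  req#5 t=9ms (window 0): DENY
  req#6 t=11ms (window 1): ALLOW
  req#7 t=14ms (window 1): ALLOW
  req#8 t=16ms (window 1): ALLOW
  req#9 t=18ms (window 1): ALLOW
  req#10 t=21ms (window 2): ALLOW
  req#11 t=23ms (window 2): ALLOW
  req#12 t=25ms (window 2): ALLOW
  req#13 t=28ms (window 2): ALLOW
  req#14 t=30ms (window 3): ALLOW
  req#15 t=32ms (window 3): ALLOW
  req#16 t=34ms (window 3): ALLOW
  req#17 t=37ms (window 3): ALLOW
  req#18 t=39ms (window 3): DENY

Allowed counts by window: 4 4 4 4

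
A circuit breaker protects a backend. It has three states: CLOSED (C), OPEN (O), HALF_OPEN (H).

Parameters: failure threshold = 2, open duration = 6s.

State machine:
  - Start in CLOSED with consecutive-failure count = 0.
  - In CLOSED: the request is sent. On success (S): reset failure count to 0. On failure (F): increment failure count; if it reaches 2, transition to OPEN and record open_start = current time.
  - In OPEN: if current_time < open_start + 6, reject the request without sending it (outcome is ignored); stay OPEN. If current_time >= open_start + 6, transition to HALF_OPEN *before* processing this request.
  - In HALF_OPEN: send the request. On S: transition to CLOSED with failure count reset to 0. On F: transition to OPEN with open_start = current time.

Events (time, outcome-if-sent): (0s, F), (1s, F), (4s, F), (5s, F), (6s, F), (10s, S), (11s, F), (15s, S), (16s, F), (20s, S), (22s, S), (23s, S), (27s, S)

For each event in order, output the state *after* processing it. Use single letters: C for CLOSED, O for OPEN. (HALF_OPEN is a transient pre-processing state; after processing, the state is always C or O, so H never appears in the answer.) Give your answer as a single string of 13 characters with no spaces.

Answer: COOOOCCCCCCCC

Derivation:
State after each event:
  event#1 t=0s outcome=F: state=CLOSED
  event#2 t=1s outcome=F: state=OPEN
  event#3 t=4s outcome=F: state=OPEN
  event#4 t=5s outcome=F: state=OPEN
  event#5 t=6s outcome=F: state=OPEN
  event#6 t=10s outcome=S: state=CLOSED
  event#7 t=11s outcome=F: state=CLOSED
  event#8 t=15s outcome=S: state=CLOSED
  event#9 t=16s outcome=F: state=CLOSED
  event#10 t=20s outcome=S: state=CLOSED
  event#11 t=22s outcome=S: state=CLOSED
  event#12 t=23s outcome=S: state=CLOSED
  event#13 t=27s outcome=S: state=CLOSED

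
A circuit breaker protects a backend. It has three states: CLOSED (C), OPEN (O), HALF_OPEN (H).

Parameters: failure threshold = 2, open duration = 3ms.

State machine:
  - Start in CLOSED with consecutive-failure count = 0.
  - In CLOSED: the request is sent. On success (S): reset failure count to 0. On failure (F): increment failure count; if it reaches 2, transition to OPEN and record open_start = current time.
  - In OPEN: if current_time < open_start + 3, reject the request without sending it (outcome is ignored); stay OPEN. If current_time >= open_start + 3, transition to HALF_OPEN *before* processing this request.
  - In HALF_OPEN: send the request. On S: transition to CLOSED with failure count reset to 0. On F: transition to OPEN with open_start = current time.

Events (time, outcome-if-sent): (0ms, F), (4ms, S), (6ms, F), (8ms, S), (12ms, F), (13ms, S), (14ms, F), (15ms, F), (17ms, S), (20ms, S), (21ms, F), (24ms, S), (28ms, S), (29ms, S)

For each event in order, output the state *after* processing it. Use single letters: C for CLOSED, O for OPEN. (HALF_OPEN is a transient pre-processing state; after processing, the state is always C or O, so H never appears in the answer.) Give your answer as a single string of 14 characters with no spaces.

Answer: CCCCCCCOOCCCCC

Derivation:
State after each event:
  event#1 t=0ms outcome=F: state=CLOSED
  event#2 t=4ms outcome=S: state=CLOSED
  event#3 t=6ms outcome=F: state=CLOSED
  event#4 t=8ms outcome=S: state=CLOSED
  event#5 t=12ms outcome=F: state=CLOSED
  event#6 t=13ms outcome=S: state=CLOSED
  event#7 t=14ms outcome=F: state=CLOSED
  event#8 t=15ms outcome=F: state=OPEN
  event#9 t=17ms outcome=S: state=OPEN
  event#10 t=20ms outcome=S: state=CLOSED
  event#11 t=21ms outcome=F: state=CLOSED
  event#12 t=24ms outcome=S: state=CLOSED
  event#13 t=28ms outcome=S: state=CLOSED
  event#14 t=29ms outcome=S: state=CLOSED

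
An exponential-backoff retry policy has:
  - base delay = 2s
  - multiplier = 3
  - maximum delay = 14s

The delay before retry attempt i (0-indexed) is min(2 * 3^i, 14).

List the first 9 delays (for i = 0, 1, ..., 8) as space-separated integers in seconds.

Answer: 2 6 14 14 14 14 14 14 14

Derivation:
Computing each delay:
  i=0: min(2*3^0, 14) = 2
  i=1: min(2*3^1, 14) = 6
  i=2: min(2*3^2, 14) = 14
  i=3: min(2*3^3, 14) = 14
  i=4: min(2*3^4, 14) = 14
  i=5: min(2*3^5, 14) = 14
  i=6: min(2*3^6, 14) = 14
  i=7: min(2*3^7, 14) = 14
  i=8: min(2*3^8, 14) = 14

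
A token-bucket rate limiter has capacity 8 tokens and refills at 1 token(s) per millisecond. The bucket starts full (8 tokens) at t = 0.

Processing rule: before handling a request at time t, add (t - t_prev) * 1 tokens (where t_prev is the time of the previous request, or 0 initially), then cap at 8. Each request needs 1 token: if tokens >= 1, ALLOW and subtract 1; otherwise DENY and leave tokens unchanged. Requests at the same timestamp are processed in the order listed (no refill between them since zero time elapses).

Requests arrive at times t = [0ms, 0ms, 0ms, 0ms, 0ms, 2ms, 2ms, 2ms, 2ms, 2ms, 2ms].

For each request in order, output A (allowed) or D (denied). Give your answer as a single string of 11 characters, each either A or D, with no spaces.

Answer: AAAAAAAAAAD

Derivation:
Simulating step by step:
  req#1 t=0ms: ALLOW
  req#2 t=0ms: ALLOW
  req#3 t=0ms: ALLOW
  req#4 t=0ms: ALLOW
  req#5 t=0ms: ALLOW
  req#6 t=2ms: ALLOW
  req#7 t=2ms: ALLOW
  req#8 t=2ms: ALLOW
  req#9 t=2ms: ALLOW
  req#10 t=2ms: ALLOW
  req#11 t=2ms: DENY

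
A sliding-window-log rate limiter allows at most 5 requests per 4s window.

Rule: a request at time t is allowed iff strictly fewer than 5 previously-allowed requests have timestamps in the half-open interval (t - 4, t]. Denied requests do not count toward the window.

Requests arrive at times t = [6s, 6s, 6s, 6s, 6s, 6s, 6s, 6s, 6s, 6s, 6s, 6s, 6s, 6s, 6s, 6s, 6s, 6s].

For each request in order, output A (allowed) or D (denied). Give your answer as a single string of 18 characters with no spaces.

Tracking allowed requests in the window:
  req#1 t=6s: ALLOW
  req#2 t=6s: ALLOW
  req#3 t=6s: ALLOW
  req#4 t=6s: ALLOW
  req#5 t=6s: ALLOW
  req#6 t=6s: DENY
  req#7 t=6s: DENY
  req#8 t=6s: DENY
  req#9 t=6s: DENY
  req#10 t=6s: DENY
  req#11 t=6s: DENY
  req#12 t=6s: DENY
  req#13 t=6s: DENY
  req#14 t=6s: DENY
  req#15 t=6s: DENY
  req#16 t=6s: DENY
  req#17 t=6s: DENY
  req#18 t=6s: DENY

Answer: AAAAADDDDDDDDDDDDD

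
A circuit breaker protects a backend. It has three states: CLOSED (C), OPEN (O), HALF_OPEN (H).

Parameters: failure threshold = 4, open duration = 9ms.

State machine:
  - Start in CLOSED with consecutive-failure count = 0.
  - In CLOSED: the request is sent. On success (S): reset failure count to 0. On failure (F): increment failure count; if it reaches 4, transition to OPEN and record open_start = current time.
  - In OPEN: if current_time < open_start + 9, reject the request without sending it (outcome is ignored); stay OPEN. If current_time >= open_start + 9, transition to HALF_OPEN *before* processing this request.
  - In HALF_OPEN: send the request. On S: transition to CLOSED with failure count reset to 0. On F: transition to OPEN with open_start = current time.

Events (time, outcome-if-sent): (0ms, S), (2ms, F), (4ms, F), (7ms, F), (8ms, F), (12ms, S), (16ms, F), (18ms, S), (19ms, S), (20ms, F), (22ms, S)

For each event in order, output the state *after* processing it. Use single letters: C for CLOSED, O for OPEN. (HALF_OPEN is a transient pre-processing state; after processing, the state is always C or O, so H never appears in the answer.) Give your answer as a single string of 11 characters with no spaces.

Answer: CCCCOOOCCCC

Derivation:
State after each event:
  event#1 t=0ms outcome=S: state=CLOSED
  event#2 t=2ms outcome=F: state=CLOSED
  event#3 t=4ms outcome=F: state=CLOSED
  event#4 t=7ms outcome=F: state=CLOSED
  event#5 t=8ms outcome=F: state=OPEN
  event#6 t=12ms outcome=S: state=OPEN
  event#7 t=16ms outcome=F: state=OPEN
  event#8 t=18ms outcome=S: state=CLOSED
  event#9 t=19ms outcome=S: state=CLOSED
  event#10 t=20ms outcome=F: state=CLOSED
  event#11 t=22ms outcome=S: state=CLOSED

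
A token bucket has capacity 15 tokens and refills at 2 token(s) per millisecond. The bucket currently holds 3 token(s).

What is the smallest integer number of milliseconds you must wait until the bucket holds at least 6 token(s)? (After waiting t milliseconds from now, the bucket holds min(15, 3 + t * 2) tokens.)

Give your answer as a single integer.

Answer: 2

Derivation:
Need 3 + t * 2 >= 6, so t >= 3/2.
Smallest integer t = ceil(3/2) = 2.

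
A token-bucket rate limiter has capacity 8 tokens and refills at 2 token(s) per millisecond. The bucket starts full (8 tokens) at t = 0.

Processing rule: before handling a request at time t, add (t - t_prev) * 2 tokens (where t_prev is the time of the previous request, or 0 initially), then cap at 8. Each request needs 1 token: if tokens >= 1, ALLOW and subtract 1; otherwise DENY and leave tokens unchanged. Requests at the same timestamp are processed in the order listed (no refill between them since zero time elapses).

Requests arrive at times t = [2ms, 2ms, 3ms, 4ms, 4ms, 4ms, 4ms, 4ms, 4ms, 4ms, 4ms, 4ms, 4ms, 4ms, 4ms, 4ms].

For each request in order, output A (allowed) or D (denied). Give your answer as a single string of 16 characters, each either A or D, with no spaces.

Simulating step by step:
  req#1 t=2ms: ALLOW
  req#2 t=2ms: ALLOW
  req#3 t=3ms: ALLOW
  req#4 t=4ms: ALLOW
  req#5 t=4ms: ALLOW
  req#6 t=4ms: ALLOW
  req#7 t=4ms: ALLOW
  req#8 t=4ms: ALLOW
  req#9 t=4ms: ALLOW
  req#10 t=4ms: ALLOW
  req#11 t=4ms: ALLOW
  req#12 t=4ms: DENY
  req#13 t=4ms: DENY
  req#14 t=4ms: DENY
  req#15 t=4ms: DENY
  req#16 t=4ms: DENY

Answer: AAAAAAAAAAADDDDD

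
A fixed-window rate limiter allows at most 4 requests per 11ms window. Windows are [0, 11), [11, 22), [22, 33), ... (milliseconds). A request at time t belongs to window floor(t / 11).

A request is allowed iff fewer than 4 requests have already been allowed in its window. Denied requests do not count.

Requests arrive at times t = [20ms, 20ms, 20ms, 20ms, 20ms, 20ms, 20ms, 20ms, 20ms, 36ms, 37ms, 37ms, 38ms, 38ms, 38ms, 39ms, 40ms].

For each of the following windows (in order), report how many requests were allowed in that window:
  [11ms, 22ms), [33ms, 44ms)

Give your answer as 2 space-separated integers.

Answer: 4 4

Derivation:
Processing requests:
  req#1 t=20ms (window 1): ALLOW
  req#2 t=20ms (window 1): ALLOW
  req#3 t=20ms (window 1): ALLOW
  req#4 t=20ms (window 1): ALLOW
  req#5 t=20ms (window 1): DENY
  req#6 t=20ms (window 1): DENY
  req#7 t=20ms (window 1): DENY
  req#8 t=20ms (window 1): DENY
  req#9 t=20ms (window 1): DENY
  req#10 t=36ms (window 3): ALLOW
  req#11 t=37ms (window 3): ALLOW
  req#12 t=37ms (window 3): ALLOW
  req#13 t=38ms (window 3): ALLOW
  req#14 t=38ms (window 3): DENY
  req#15 t=38ms (window 3): DENY
  req#16 t=39ms (window 3): DENY
  req#17 t=40ms (window 3): DENY

Allowed counts by window: 4 4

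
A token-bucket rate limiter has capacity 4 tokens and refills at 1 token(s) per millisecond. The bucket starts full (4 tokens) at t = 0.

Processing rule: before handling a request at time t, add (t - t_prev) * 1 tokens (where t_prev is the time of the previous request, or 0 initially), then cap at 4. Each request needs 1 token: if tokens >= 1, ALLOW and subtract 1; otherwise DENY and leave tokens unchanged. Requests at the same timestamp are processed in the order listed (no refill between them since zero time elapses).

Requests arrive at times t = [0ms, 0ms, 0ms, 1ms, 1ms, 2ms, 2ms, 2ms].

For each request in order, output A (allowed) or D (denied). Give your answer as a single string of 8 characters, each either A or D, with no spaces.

Simulating step by step:
  req#1 t=0ms: ALLOW
  req#2 t=0ms: ALLOW
  req#3 t=0ms: ALLOW
  req#4 t=1ms: ALLOW
  req#5 t=1ms: ALLOW
  req#6 t=2ms: ALLOW
  req#7 t=2ms: DENY
  req#8 t=2ms: DENY

Answer: AAAAAADD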